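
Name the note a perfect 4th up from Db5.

Counting four letter names up from D lands on G.
A perfect fourth spans 5 semitones, so from Db5 the target pitch is Gb5.

Gb5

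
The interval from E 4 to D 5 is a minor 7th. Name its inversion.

Inverted interval numbers add to nine, so a seventh pairs with a second (7 + 2 = 9).
The quality also flips — minor becomes major — giving a major second.

major 2nd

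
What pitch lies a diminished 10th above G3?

Three letters up from G (plus an octave) reaches B.
Moving 14 semitones up from G3 (the size of a diminished tenth) reaches Bbb4.

Bbb4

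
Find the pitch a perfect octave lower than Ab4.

The letter stays A (same as the start), shifted an octave down.
Moving 12 semitones down from Ab4 (the size of a perfect octave) reaches Ab3.

Ab3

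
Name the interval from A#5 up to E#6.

A to E spans five letter names (A-B-C-D-E) — that makes it a fifth of some quality.
Counting semitones, A#5→E#6 is 7, which is the perfect fifth.

P5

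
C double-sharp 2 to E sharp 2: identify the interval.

C to E spans three letter names (C-D-E) — that makes it a third of some quality.
A major third would be 4 semitones, but C##2 to E#2 is 3 — one semitone narrower, making it a minor third.

minor third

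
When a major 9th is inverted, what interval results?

m7

First reduce the compound major ninth to its simple form, a major second.
Interval numbers invert to sum to nine: 2 + 7 = 9, so a second inverts to a seventh.
Quality inverts too: major becomes minor. That makes the inversion a minor seventh.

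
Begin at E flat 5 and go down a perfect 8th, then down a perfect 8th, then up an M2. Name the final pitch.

Eb5 down a perfect octave → Eb4 (12 semitones).
A perfect octave down from Eb4 is Eb3.
A major second up from Eb3 is F3.

F 3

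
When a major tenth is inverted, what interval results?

First reduce the compound major tenth to its simple form, a major third.
Interval numbers invert to sum to nine: 3 + 6 = 9, so a third inverts to a sixth.
The quality also flips — major becomes minor — giving a minor sixth.

minor 6th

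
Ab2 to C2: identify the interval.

minor sixth

Descending from Ab2 to C2 is the same interval as ascending C2 to Ab2.
C to A spans six letter names (C-D-E-F-G-A): a sixth.
A major sixth would be 9 semitones, but C2 to Ab2 is 8 — one semitone narrower, making it a minor sixth.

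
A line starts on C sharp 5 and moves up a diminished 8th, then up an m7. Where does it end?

B flat 6

C#5 up a diminished octave → C6 (11 semitones).
A minor seventh up from C6 is Bb6.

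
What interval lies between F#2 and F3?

diminished octave

F to F is the same letter name, plus an octave, so the interval is some kind of octave.
The perfect octave is 12 semitones; here we have 11, one semitone narrower: diminished.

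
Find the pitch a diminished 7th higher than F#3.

Seven letter names up from F: E.
Moving 9 semitones up from F#3 (the size of a diminished seventh) reaches Eb4.

Eb4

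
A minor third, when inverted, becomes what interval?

M6

The rule of nine gives the new number: 9 − 3 = 6, so a third becomes a sixth.
The quality also flips — minor becomes major — giving a major sixth.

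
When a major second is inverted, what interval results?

minor seventh

The rule of nine gives the new number: 9 − 2 = 7, so a second becomes a seventh.
And major becomes minor under inversion, so we get a minor seventh.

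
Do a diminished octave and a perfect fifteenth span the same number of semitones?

No

A diminished octave spans 11 semitones; a perfect fifteenth spans 24 semitones. They differ by 13.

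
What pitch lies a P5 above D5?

The fifth takes the letter from D up to A.
Moving 7 semitones up from D5 (the size of a perfect fifth) reaches A5.

A5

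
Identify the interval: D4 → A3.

Descending from D4 to A3 is the same interval as ascending A3 to D4.
A to D spans four letter names (A-B-C-D): a fourth.
The perfect fourth spans 5 semitones, and A3 to D4 is exactly 5 semitones — so this is a perfect fourth.

perfect 4th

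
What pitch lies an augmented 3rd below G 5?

The third takes the letter from G down to E.
An augmented third is 5 semitones; 5 semitones down from G5 gives Ebb5.

E-double-flat 5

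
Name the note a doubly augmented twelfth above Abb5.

Counting five letter names plus an octave up from A lands on E.
A doubly augmented twelfth spans 21 semitones, so from Abb5 the target pitch is E7.

E7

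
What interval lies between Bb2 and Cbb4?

diminished ninth

B to C spans two letter names (B-C), plus an octave: a ninth.
The major ninth is 14 semitones; here we have 12, two semitones narrower: diminished.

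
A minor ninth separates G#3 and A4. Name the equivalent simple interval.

Subtracting seven from the interval number removes an octave: 9 − 7 = 2.
So a minor ninth is an octave plus a minor second. The quality is unchanged.

minor 2nd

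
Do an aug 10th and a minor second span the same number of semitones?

An augmented tenth spans 17 semitones; a minor second spans 1 semitone. They differ by 16.

No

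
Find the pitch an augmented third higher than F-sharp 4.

Counting three letter names up from F lands on A.
Moving 5 semitones up from F#4 (the size of an augmented third) reaches A##4.

A-double-sharp 4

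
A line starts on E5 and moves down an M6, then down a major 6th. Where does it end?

Bb3

E5 down a major sixth → G4 (9 semitones).
A major sixth down from G4 is Bb3.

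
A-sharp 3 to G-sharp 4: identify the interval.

minor 7th

A to G spans seven letter names (A-B-C-D-E-F-G), so the interval is some kind of seventh.
A#3 to G#4 is 10 semitones, a half step short of the major seventh (11), so this is minor.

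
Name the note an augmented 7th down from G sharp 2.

Seven letter names down from G: A.
An augmented seventh spans 12 semitones, so from G#2 the target pitch is Ab1.

A flat 1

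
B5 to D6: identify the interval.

B to D spans three letter names (B-C-D), so the interval is some kind of third.
At 3 semitones, B5→D6 falls one short of a major third: minor.

minor 3rd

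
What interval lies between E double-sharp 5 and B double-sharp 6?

P12

E to B spans five letter names (E-F-G-A-B), plus an octave — that makes it a twelfth of some quality.
Counting semitones, E##5→B##6 is 19, which is the perfect twelfth.
(Equivalently, a compound perfect fifth: a perfect fifth plus an octave.)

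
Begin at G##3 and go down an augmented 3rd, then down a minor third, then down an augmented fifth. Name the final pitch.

Down an augmented third from G##3: E3 (5 semitones down).
A minor third down from E3 is C#3.
An augmented fifth down from C#3 is F2.

F2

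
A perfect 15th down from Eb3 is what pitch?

Eb1

The letter stays E (same as the start), shifted two octaves down.
Moving 24 semitones down from Eb3 (the size of a perfect fifteenth) reaches Eb1.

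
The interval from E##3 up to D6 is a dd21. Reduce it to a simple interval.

dd7

Subtracting seven from the interval number removes an octave: 21 − 14 = 7.
That makes a doubly diminished twenty-first a compound doubly diminished seventh — 2 octaves plus a doubly diminished seventh.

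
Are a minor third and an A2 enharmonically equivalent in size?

Yes

A minor third = 3 semitones = an augmented second; enharmonically equal.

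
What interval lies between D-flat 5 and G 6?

augmented eleventh

D to G spans four letter names (D-E-F-G), plus an octave, so the interval is some kind of eleventh.
The perfect eleventh is 17 semitones; here we have 18, one semitone wider: augmented.
(Equivalently, a compound augmented fourth: an augmented fourth plus an octave.)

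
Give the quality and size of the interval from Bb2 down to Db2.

Descending from Bb2 to Db2 is the same interval as ascending Db2 to Bb2.
D to B spans six letter names (D-E-F-G-A-B) — that makes it a sixth of some quality.
Db2 to Bb2 is 9 semitones, matching the major sixth exactly, so the quality is major.

major 6th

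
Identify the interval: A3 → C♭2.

Descending from A3 to Cb2 is the same interval as ascending Cb2 to A3.
C to A spans six letter names (C-D-E-F-G-A), plus an octave, so the interval is some kind of thirteenth.
A major thirteenth would be 21 semitones; Cb2 to A3 is 22, one semitone wider, so the interval is augmented.
(Equivalently, a compound augmented sixth: an augmented sixth plus an octave.)

augmented 13th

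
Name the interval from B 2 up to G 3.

minor 6th

B to G spans six letter names (B-C-D-E-F-G) — that makes it a sixth of some quality.
A major sixth would be 9 semitones, but B2 to G3 is 8 — one semitone narrower, making it a minor sixth.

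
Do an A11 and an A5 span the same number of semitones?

18 semitones (augmented eleventh) vs 8 semitones (augmented fifth): not equal.

No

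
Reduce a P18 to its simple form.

Take out 2 octaves (14 from the number): 18 − 14 = 4.
So a perfect eighteenth is 2 octaves plus a perfect fourth. The quality is unchanged.

perfect 4th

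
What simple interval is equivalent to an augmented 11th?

augmented fourth

Each octave removed subtracts seven from the number: 11 − 7 = 4.
Quality carries through unchanged, so the simple form is an augmented fourth.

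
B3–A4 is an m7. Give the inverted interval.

The rule of nine gives the new number: 9 − 7 = 2, so a seventh becomes a second.
And minor becomes major under inversion, so we get a major second.

M2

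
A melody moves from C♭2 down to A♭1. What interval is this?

Descending from Cb2 to Ab1 is the same interval as ascending Ab1 to Cb2.
A to C spans three letter names (A-B-C): a third.
A major third would be 4 semitones, but Ab1 to Cb2 is 3 — one semitone narrower, making it a minor third.

m3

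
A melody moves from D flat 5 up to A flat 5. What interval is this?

D to A spans five letter names (D-E-F-G-A) — that makes it a fifth of some quality.
Counting semitones, Db5→Ab5 is 7, which is the perfect fifth.

perfect 5th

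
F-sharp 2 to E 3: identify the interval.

minor seventh

F to E spans seven letter names (F-G-A-B-C-D-E), so the interval is some kind of seventh.
F#2 to E3 is 10 semitones, a half step short of the major seventh (11), so this is minor.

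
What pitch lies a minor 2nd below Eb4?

D4

Two letter names down from E: D.
A minor second is 1 semitone; 1 semitone down from Eb4 gives D4.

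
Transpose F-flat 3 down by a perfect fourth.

Counting four letter names down from F lands on C.
A perfect fourth spans 5 semitones, so from Fb3 the target pitch is Cb3.

C-flat 3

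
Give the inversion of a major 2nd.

The rule of nine gives the new number: 9 − 2 = 7, so a second becomes a seventh.
The quality also flips — major becomes minor — giving a minor seventh.

m7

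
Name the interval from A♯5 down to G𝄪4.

Descending from A#5 to G##4 is the same interval as ascending G##4 to A#5.
G to A spans two letter names (G-A), plus an octave, so the interval is some kind of ninth.
G##4 to A#5 is 13 semitones, a half step short of the major ninth (14), so this is minor.
(Equivalently, a compound minor second: a minor second plus an octave.)

m9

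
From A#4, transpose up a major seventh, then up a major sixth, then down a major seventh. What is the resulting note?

F##5

A#4 up a major seventh → G##5 (11 semitones).
Up a major sixth from G##5: E##6 (9 semitones up).
Down a major seventh from E##6: F##5 (11 semitones down).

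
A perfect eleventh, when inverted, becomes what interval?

perfect 5th

First reduce the compound perfect eleventh to its simple form, a perfect fourth.
The rule of nine gives the new number: 9 − 4 = 5, so a fourth becomes a fifth.
Quality inverts too: perfect stays perfect. That makes the inversion a perfect fifth.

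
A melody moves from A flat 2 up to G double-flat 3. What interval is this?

d7

A to G spans seven letter names (A-B-C-D-E-F-G), so the interval is some kind of seventh.
Ab2 to Gbb3 spans 9 semitones — two semitones narrower than the major seventh (11) — giving a diminished seventh.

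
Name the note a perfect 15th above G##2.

The letter stays G (same as the start), shifted two octaves up.
A perfect fifteenth spans 24 semitones, so from G##2 the target pitch is G##4.

G##4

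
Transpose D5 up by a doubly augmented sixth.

B##5

Counting six letter names up from D lands on B.
A doubly augmented sixth spans 11 semitones, so from D5 the target pitch is B##5.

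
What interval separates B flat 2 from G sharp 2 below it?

diminished 3rd

Descending from Bb2 to G#2 is the same interval as ascending G#2 to Bb2.
G to B spans three letter names (G-A-B) — that makes it a third of some quality.
G#2 to Bb2 spans 2 semitones — two semitones narrower than the major third (4) — giving a diminished third.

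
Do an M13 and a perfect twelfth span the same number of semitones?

A major thirteenth is 21 semitones but a perfect twelfth is 19 semitones — different sizes.

No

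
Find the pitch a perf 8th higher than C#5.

An octave keeps the letter name C, an octave up from C.
A perfect octave spans 12 semitones, so from C#5 the target pitch is C#6.

C#6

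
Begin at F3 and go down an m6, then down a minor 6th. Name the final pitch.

C#2

F3 down a minor sixth → A2 (8 semitones).
Down a minor sixth from A2: C#2 (8 semitones down).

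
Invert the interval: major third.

Interval numbers invert to sum to nine: 3 + 6 = 9, so a third inverts to a sixth.
The quality also flips — major becomes minor — giving a minor sixth.

minor sixth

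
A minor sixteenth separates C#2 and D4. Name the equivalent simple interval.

minor 2nd

Take out 2 octaves (14 from the number): 16 − 14 = 2.
So a minor sixteenth is 2 octaves plus a minor second. The quality is unchanged.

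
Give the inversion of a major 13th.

m3

First reduce the compound major thirteenth to its simple form, a major sixth.
The rule of nine gives the new number: 9 − 6 = 3, so a sixth becomes a third.
Quality inverts too: major becomes minor. That makes the inversion a minor third.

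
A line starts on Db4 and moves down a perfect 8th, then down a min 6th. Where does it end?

A perfect octave down from Db4 is Db3.
Down a minor sixth from Db3: F2 (8 semitones down).

F2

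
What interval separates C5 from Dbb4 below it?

Descending from C5 to Dbb4 is the same interval as ascending Dbb4 to C5.
D to C spans seven letter names (D-E-F-G-A-B-C): a seventh.
The major seventh is 11 semitones; here we have 12, one semitone wider: augmented.

augmented seventh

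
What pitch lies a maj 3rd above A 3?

C sharp 4

Three letter names up from A: C.
A major third spans 4 semitones, so from A3 the target pitch is C#4.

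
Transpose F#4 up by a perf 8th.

An octave keeps the letter name F, an octave up from F.
A perfect octave spans 12 semitones, so from F#4 the target pitch is F#5.

F#5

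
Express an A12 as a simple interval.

A5

Each octave removed subtracts seven from the number: 12 − 7 = 5.
That makes an augmented twelfth a compound augmented fifth — an octave plus an augmented fifth.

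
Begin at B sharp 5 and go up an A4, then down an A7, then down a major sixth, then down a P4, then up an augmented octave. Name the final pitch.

E sharp 5

B#5 up an augmented fourth → E##6 (6 semitones).
An augmented seventh down from E##6 is F#5.
F#5 down a major sixth → A4 (9 semitones).
Down a perfect fourth from A4: E4 (5 semitones down).
E4 up an augmented octave → E#5 (13 semitones).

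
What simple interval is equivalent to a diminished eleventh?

diminished 4th

Take out an octave (7 from the number): 11 − 7 = 4.
Quality carries through unchanged, so the simple form is a diminished fourth.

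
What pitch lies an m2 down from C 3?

Counting two letter names down from C lands on B.
A minor second spans 1 semitone, so from C3 the target pitch is B2.

B 2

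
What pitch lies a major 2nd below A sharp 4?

G sharp 4

Counting two letter names down from A lands on G.
A major second is 2 semitones; 2 semitones down from A#4 gives G#4.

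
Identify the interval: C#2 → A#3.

C to A spans six letter names (C-D-E-F-G-A), plus an octave — that makes it a thirteenth of some quality.
C#2 to A#3 is 21 semitones, matching the major thirteenth exactly, so the quality is major.
(Equivalently, a compound major sixth: a major sixth plus an octave.)

major 13th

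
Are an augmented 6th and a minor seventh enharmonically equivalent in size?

Both span 10 semitones: an augmented sixth and a minor seventh are the same chromatic distance.

Yes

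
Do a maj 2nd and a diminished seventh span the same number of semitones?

No

A major second is 2 semitones but a diminished seventh is 9 semitones — different sizes.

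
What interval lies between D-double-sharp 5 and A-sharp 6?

diminished 12th

D to A spans five letter names (D-E-F-G-A), plus an octave, so the interval is some kind of twelfth.
The perfect twelfth is 19 semitones; here we have 18, one semitone narrower: diminished.
(Equivalently, a compound diminished fifth: a diminished fifth plus an octave.)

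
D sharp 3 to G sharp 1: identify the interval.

Descending from D#3 to G#1 is the same interval as ascending G#1 to D#3.
G to D spans five letter names (G-A-B-C-D), plus an octave: a twelfth.
G#1 to D#3 is 19 semitones, matching the perfect twelfth exactly, so the quality is perfect.
(Equivalently, a compound perfect fifth: a perfect fifth plus an octave.)

P12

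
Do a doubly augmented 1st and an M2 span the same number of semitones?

Yes

A doubly augmented unison = 2 semitones = a major second; enharmonically equal.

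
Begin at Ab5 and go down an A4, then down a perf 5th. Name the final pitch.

Down an augmented fourth from Ab5: Ebb5 (6 semitones down).
Down a perfect fifth from Ebb5: Abb4 (7 semitones down).

Abb4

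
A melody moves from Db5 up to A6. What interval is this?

augmented twelfth

D to A spans five letter names (D-E-F-G-A), plus an octave, so the interval is some kind of twelfth.
A perfect twelfth would be 19 semitones; Db5 to A6 is 20, one semitone wider, so the interval is augmented.
(Equivalently, a compound augmented fifth: an augmented fifth plus an octave.)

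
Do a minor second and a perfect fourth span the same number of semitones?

1 semitone (minor second) vs 5 semitones (perfect fourth): not equal.

No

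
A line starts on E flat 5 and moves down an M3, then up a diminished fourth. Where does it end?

F double-flat 5

Down a major third from Eb5: Cb5 (4 semitones down).
Up a diminished fourth from Cb5: Fbb5 (4 semitones up).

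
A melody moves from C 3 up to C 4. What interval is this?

C to C is the same letter name, plus an octave, so the interval is some kind of octave.
C3 to C4 is 12 semitones, matching the perfect octave exactly, so the quality is perfect.

perfect 8th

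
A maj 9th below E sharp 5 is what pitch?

The ninth's letter: E down two letter names plus an octave → D.
A major ninth is 14 semitones; 14 semitones down from E#5 gives D#4.

D sharp 4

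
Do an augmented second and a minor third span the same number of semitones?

Yes

Both span 3 semitones: an augmented second and a minor third are the same chromatic distance.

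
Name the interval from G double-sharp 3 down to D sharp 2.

augmented eleventh

Descending from G##3 to D#2 is the same interval as ascending D#2 to G##3.
D to G spans four letter names (D-E-F-G), plus an octave, so the interval is some kind of eleventh.
D#2 to G##3 spans 18 semitones — one semitone wider than the perfect eleventh (17) — giving an augmented eleventh.
(Equivalently, a compound augmented fourth: an augmented fourth plus an octave.)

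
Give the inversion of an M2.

minor seventh

The rule of nine gives the new number: 9 − 2 = 7, so a second becomes a seventh.
And major becomes minor under inversion, so we get a minor seventh.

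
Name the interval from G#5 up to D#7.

G to D spans five letter names (G-A-B-C-D), plus an octave: a twelfth.
Counting semitones, G#5→D#7 is 19, which is the perfect twelfth.
(Equivalently, a compound perfect fifth: a perfect fifth plus an octave.)

perfect twelfth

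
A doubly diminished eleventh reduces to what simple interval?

Take out an octave (7 from the number): 11 − 7 = 4.
Quality carries through unchanged, so the simple form is a doubly diminished fourth.

dd4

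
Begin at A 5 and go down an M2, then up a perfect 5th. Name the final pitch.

D 6

A5 down a major second → G5 (2 semitones).
A perfect fifth up from G5 is D6.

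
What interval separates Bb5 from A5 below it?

minor 2nd

Descending from Bb5 to A5 is the same interval as ascending A5 to Bb5.
A to B spans two letter names (A-B), so the interval is some kind of second.
A major second would be 2 semitones, but A5 to Bb5 is 1 — one semitone narrower, making it a minor second.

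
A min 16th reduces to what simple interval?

Subtracting seven from the interval number removes an octave: 16 − 14 = 2.
Quality carries through unchanged, so the simple form is a minor second.

minor 2nd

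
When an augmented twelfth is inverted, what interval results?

diminished 4th

First reduce the compound augmented twelfth to its simple form, an augmented fifth.
Interval numbers invert to sum to nine: 5 + 4 = 9, so a fifth inverts to a fourth.
Quality inverts too: augmented becomes diminished. That makes the inversion a diminished fourth.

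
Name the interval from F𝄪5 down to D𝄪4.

Descending from F##5 to D##4 is the same interval as ascending D##4 to F##5.
D to F spans three letter names (D-E-F), plus an octave: a tenth.
At 15 semitones, D##4→F##5 falls one short of a major tenth: minor.
(Equivalently, a compound minor third: a minor third plus an octave.)

minor tenth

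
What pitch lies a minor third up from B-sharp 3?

The third takes the letter from B up to D.
A minor third is 3 semitones; 3 semitones up from B#3 gives D#4.

D-sharp 4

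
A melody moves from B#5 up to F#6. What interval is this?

B to F spans five letter names (B-C-D-E-F): a fifth.
B#5 to F#6 spans 6 semitones — one semitone narrower than the perfect fifth (7) — giving a diminished fifth.

diminished 5th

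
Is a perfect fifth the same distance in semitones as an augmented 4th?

A perfect fifth spans 7 semitones; an augmented fourth spans 6 semitones. They differ by 1.

No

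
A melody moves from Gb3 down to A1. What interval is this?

diminished fourteenth

Descending from Gb3 to A1 is the same interval as ascending A1 to Gb3.
A to G spans seven letter names (A-B-C-D-E-F-G), plus an octave — that makes it a fourteenth of some quality.
The major fourteenth is 23 semitones; here we have 21, two semitones narrower: diminished.
(Equivalently, a compound diminished seventh: a diminished seventh plus an octave.)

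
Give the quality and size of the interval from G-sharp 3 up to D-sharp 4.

P5

G to D spans five letter names (G-A-B-C-D) — that makes it a fifth of some quality.
Counting semitones, G#3→D#4 is 7, which is the perfect fifth.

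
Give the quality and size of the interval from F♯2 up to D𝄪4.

A13

F to D spans six letter names (F-G-A-B-C-D), plus an octave, so the interval is some kind of thirteenth.
The major thirteenth is 21 semitones; here we have 22, one semitone wider: augmented.
(Equivalently, a compound augmented sixth: an augmented sixth plus an octave.)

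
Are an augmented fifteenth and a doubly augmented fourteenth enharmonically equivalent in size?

Yes

Both span 25 semitones: an augmented fifteenth and a doubly augmented fourteenth are the same chromatic distance.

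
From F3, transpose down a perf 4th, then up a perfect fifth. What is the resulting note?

G3

Down a perfect fourth from F3: C3 (5 semitones down).
C3 up a perfect fifth → G3 (7 semitones).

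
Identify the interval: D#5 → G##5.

augmented fourth

D to G spans four letter names (D-E-F-G): a fourth.
The perfect fourth is 5 semitones; here we have 6, one semitone wider: augmented.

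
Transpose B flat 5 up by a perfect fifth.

F 6

Five letter names up from B: F.
Moving 7 semitones up from Bb5 (the size of a perfect fifth) reaches F6.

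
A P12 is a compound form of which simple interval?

perfect fifth

Subtracting seven from the interval number removes an octave: 12 − 7 = 5.
Quality carries through unchanged, so the simple form is a perfect fifth.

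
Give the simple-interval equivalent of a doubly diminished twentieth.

doubly diminished sixth

Each octave removed subtracts seven from the number: 20 − 14 = 6.
So a doubly diminished twentieth is 2 octaves plus a doubly diminished sixth. The quality is unchanged.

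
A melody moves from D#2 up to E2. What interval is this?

D to E spans two letter names (D-E), so the interval is some kind of second.
A major second would be 2 semitones, but D#2 to E2 is 1 — one semitone narrower, making it a minor second.

minor second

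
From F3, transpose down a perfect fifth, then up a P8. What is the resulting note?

F3 down a perfect fifth → Bb2 (7 semitones).
A perfect octave up from Bb2 is Bb3.

Bb3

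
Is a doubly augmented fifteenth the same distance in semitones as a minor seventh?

No

A doubly augmented fifteenth is 26 semitones but a minor seventh is 10 semitones — different sizes.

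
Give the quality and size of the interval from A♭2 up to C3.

A to C spans three letter names (A-B-C) — that makes it a third of some quality.
Counting semitones, Ab2→C3 is 4, which is the major third.

major third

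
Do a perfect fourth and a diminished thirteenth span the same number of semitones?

A perfect fourth is 5 semitones but a diminished thirteenth is 19 semitones — different sizes.

No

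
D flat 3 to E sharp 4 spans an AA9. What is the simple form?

AA2

Subtracting seven from the interval number removes an octave: 9 − 7 = 2.
Quality carries through unchanged, so the simple form is a doubly augmented second.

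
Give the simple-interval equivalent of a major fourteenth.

M7

Subtracting seven from the interval number removes an octave: 14 − 7 = 7.
So a major fourteenth is an octave plus a major seventh. The quality is unchanged.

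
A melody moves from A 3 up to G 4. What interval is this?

minor 7th

A to G spans seven letter names (A-B-C-D-E-F-G): a seventh.
At 10 semitones, A3→G4 falls one short of a major seventh: minor.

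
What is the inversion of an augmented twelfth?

diminished fourth

First reduce the compound augmented twelfth to its simple form, an augmented fifth.
Inverted interval numbers add to nine, so a fifth pairs with a fourth (5 + 4 = 9).
The quality also flips — augmented becomes diminished — giving a diminished fourth.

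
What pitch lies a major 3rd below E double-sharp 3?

Counting three letter names down from E lands on C.
Moving 4 semitones down from E##3 (the size of a major third) reaches C##3.

C double-sharp 3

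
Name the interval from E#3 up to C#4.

minor 6th

E to C spans six letter names (E-F-G-A-B-C): a sixth.
E#3 to C#4 is 8 semitones, a half step short of the major sixth (9), so this is minor.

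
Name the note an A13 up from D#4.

The thirteenth's letter: D up six letter names plus an octave → B.
An augmented thirteenth spans 22 semitones, so from D#4 the target pitch is B##5.

B##5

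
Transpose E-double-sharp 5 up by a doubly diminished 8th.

E 6

The letter stays E (same as the start), shifted an octave up.
A doubly diminished octave is 10 semitones; 10 semitones up from E##5 gives E6.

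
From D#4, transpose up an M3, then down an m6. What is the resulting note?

A major third up from D#4 is F##4.
F##4 down a minor sixth → A##3 (8 semitones).

A##3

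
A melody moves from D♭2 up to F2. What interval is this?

D to F spans three letter names (D-E-F): a third.
The major third spans 4 semitones, and Db2 to F2 is exactly 4 semitones — so this is a major third.

M3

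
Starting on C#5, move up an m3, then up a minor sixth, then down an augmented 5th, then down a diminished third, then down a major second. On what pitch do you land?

C5

Up a minor third from C#5: E5 (3 semitones up).
A minor sixth up from E5 is C6.
C6 down an augmented fifth → Fb5 (8 semitones).
A diminished third down from Fb5 is D5.
A major second down from D5 is C5.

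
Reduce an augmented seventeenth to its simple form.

augmented 3rd

Each octave removed subtracts seven from the number: 17 − 14 = 3.
So an augmented seventeenth is 2 octaves plus an augmented third. The quality is unchanged.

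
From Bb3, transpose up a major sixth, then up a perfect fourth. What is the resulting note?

A major sixth up from Bb3 is G4.
A perfect fourth up from G4 is C5.

C5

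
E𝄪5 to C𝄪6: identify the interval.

minor sixth

E to C spans six letter names (E-F-G-A-B-C), so the interval is some kind of sixth.
A major sixth would be 9 semitones, but E##5 to C##6 is 8 — one semitone narrower, making it a minor sixth.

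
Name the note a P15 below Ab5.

Ab3

The letter stays A (same as the start), shifted two octaves down.
Moving 24 semitones down from Ab5 (the size of a perfect fifteenth) reaches Ab3.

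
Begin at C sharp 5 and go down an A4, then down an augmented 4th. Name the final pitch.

An augmented fourth down from C#5 is G4.
An augmented fourth down from G4 is Db4.

D flat 4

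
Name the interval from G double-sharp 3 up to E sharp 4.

minor sixth

G to E spans six letter names (G-A-B-C-D-E): a sixth.
G##3 to E#4 is 8 semitones, a half step short of the major sixth (9), so this is minor.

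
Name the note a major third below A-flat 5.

F-flat 5

The third takes the letter from A down to F.
A major third is 4 semitones; 4 semitones down from Ab5 gives Fb5.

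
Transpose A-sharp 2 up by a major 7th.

Seven letter names up from A: G.
A major seventh spans 11 semitones, so from A#2 the target pitch is G##3.

G-double-sharp 3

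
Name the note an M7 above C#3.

The seventh takes the letter from C up to B.
Moving 11 semitones up from C#3 (the size of a major seventh) reaches B#3.

B#3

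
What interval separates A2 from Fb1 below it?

Descending from A2 to Fb1 is the same interval as ascending Fb1 to A2.
F to A spans three letter names (F-G-A), plus an octave: a tenth.
The major tenth is 16 semitones; here we have 17, one semitone wider: augmented.
(Equivalently, a compound augmented third: an augmented third plus an octave.)

augmented tenth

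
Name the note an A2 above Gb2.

A2

Two letter names up from G: A.
An augmented second is 3 semitones; 3 semitones up from Gb2 gives A2.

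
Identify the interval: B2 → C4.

minor ninth

B to C spans two letter names (B-C), plus an octave: a ninth.
A major ninth would be 14 semitones, but B2 to C4 is 13 — one semitone narrower, making it a minor ninth.
(Equivalently, a compound minor second: a minor second plus an octave.)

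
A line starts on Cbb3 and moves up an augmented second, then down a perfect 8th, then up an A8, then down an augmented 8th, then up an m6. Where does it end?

Bbb2

Up an augmented second from Cbb3: Db3 (3 semitones up).
Db3 down a perfect octave → Db2 (12 semitones).
Db2 up an augmented octave → D3 (13 semitones).
D3 down an augmented octave → Db2 (13 semitones).
A minor sixth up from Db2 is Bbb2.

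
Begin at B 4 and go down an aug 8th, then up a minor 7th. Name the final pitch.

A flat 4

B4 down an augmented octave → Bb3 (13 semitones).
Up a minor seventh from Bb3: Ab4 (10 semitones up).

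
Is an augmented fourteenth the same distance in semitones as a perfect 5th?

An augmented fourteenth is 24 semitones but a perfect fifth is 7 semitones — different sizes.

No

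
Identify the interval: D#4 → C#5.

minor seventh

D to C spans seven letter names (D-E-F-G-A-B-C): a seventh.
At 10 semitones, D#4→C#5 falls one short of a major seventh: minor.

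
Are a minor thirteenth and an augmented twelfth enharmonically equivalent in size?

Yes

A minor thirteenth = 20 semitones = an augmented twelfth; enharmonically equal.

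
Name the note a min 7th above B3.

A4

Counting seven letter names up from B lands on A.
Moving 10 semitones up from B3 (the size of a minor seventh) reaches A4.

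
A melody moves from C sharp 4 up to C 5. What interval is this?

C to C is the same letter name, plus an octave, so the interval is some kind of octave.
A perfect octave would be 12 semitones; C#4 to C5 is 11, one semitone narrower, so the interval is diminished.

diminished octave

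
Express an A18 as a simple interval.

Subtracting seven from the interval number removes an octave: 18 − 14 = 4.
Quality carries through unchanged, so the simple form is an augmented fourth.

augmented fourth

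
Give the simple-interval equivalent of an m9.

Each octave removed subtracts seven from the number: 9 − 7 = 2.
So a minor ninth is an octave plus a minor second. The quality is unchanged.

minor 2nd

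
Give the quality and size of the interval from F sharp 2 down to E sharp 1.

minor 9th

Descending from F#2 to E#1 is the same interval as ascending E#1 to F#2.
E to F spans two letter names (E-F), plus an octave — that makes it a ninth of some quality.
E#1 to F#2 is 13 semitones, a half step short of the major ninth (14), so this is minor.
(Equivalently, a compound minor second: a minor second plus an octave.)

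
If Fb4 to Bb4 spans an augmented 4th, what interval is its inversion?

Interval numbers invert to sum to nine: 4 + 5 = 9, so a fourth inverts to a fifth.
And augmented becomes diminished under inversion, so we get a diminished fifth.

diminished fifth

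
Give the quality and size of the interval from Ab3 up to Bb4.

A to B spans two letter names (A-B), plus an octave: a ninth.
Counting semitones, Ab3→Bb4 is 14, which is the major ninth.
(Equivalently, a compound major second: a major second plus an octave.)

major ninth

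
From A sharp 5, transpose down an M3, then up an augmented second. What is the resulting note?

A major third down from A#5 is F#5.
An augmented second up from F#5 is G##5.

G double-sharp 5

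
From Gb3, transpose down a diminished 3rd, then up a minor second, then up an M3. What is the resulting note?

Gb3 down a diminished third → E3 (2 semitones).
Up a minor second from E3: F3 (1 semitone up).
Up a major third from F3: A3 (4 semitones up).

A3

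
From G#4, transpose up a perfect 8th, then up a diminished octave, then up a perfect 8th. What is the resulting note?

G7

Up a perfect octave from G#4: G#5 (12 semitones up).
G#5 up a diminished octave → G6 (11 semitones).
G6 up a perfect octave → G7 (12 semitones).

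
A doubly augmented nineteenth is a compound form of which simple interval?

Each octave removed subtracts seven from the number: 19 − 14 = 5.
So a doubly augmented nineteenth is 2 octaves plus a doubly augmented fifth. The quality is unchanged.

doubly augmented fifth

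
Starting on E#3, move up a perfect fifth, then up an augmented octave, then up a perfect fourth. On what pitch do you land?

E##5

A perfect fifth up from E#3 is B#3.
An augmented octave up from B#3 is B##4.
Up a perfect fourth from B##4: E##5 (5 semitones up).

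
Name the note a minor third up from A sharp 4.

C sharp 5

The third takes the letter from A up to C.
A minor third is 3 semitones; 3 semitones up from A#4 gives C#5.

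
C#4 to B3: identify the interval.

major second

Descending from C#4 to B3 is the same interval as ascending B3 to C#4.
B to C spans two letter names (B-C), so the interval is some kind of second.
The major second spans 2 semitones, and B3 to C#4 is exactly 2 semitones — so this is a major second.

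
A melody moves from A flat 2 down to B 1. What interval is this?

Descending from Ab2 to B1 is the same interval as ascending B1 to Ab2.
B to A spans seven letter names (B-C-D-E-F-G-A) — that makes it a seventh of some quality.
The major seventh is 11 semitones; here we have 9, two semitones narrower: diminished.

diminished 7th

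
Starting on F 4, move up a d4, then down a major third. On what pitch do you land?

G double-flat 4

F4 up a diminished fourth → Bbb4 (4 semitones).
Bbb4 down a major third → Gbb4 (4 semitones).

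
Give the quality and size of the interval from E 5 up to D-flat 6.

d7

E to D spans seven letter names (E-F-G-A-B-C-D), so the interval is some kind of seventh.
The major seventh is 11 semitones; here we have 9, two semitones narrower: diminished.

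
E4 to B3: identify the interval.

Descending from E4 to B3 is the same interval as ascending B3 to E4.
B to E spans four letter names (B-C-D-E): a fourth.
Counting semitones, B3→E4 is 5, which is the perfect fourth.

P4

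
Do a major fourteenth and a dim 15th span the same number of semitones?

Both span 23 semitones: a major fourteenth and a diminished fifteenth are the same chromatic distance.

Yes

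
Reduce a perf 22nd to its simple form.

Subtracting seven from the interval number removes an octave: 22 − 14 = 8.
That makes a perfect twenty-second a compound perfect octave — 2 octaves plus a perfect octave.

perfect 8th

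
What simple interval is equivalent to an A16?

Each octave removed subtracts seven from the number: 16 − 14 = 2.
Quality carries through unchanged, so the simple form is an augmented second.

A2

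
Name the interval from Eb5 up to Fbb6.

diminished ninth

E to F spans two letter names (E-F), plus an octave: a ninth.
A major ninth would be 14 semitones; Eb5 to Fbb6 is 12, two semitones narrower, so the interval is diminished.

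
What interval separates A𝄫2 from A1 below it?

doubly diminished 8th

Descending from Abb2 to A1 is the same interval as ascending A1 to Abb2.
A to A is the same letter name, plus an octave: an octave.
A1 to Abb2 spans 10 semitones — two semitones narrower than the perfect octave (12) — giving a doubly diminished octave.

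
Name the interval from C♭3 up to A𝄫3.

C to A spans six letter names (C-D-E-F-G-A) — that makes it a sixth of some quality.
Cb3 to Abb3 is 8 semitones, a half step short of the major sixth (9), so this is minor.

minor sixth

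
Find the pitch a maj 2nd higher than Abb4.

Bbb4

Counting two letter names up from A lands on B.
A major second spans 2 semitones, so from Abb4 the target pitch is Bbb4.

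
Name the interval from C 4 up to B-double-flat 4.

diminished seventh

C to B spans seven letter names (C-D-E-F-G-A-B): a seventh.
C4 to Bbb4 spans 9 semitones — two semitones narrower than the major seventh (11) — giving a diminished seventh.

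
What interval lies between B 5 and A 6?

minor seventh

B to A spans seven letter names (B-C-D-E-F-G-A): a seventh.
B5 to A6 is 10 semitones, a half step short of the major seventh (11), so this is minor.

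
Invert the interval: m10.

major sixth

First reduce the compound minor tenth to its simple form, a minor third.
Inverted interval numbers add to nine, so a third pairs with a sixth (3 + 6 = 9).
Quality inverts too: minor becomes major. That makes the inversion a major sixth.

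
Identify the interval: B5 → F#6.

B to F spans five letter names (B-C-D-E-F): a fifth.
Counting semitones, B5→F#6 is 7, which is the perfect fifth.

perfect fifth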